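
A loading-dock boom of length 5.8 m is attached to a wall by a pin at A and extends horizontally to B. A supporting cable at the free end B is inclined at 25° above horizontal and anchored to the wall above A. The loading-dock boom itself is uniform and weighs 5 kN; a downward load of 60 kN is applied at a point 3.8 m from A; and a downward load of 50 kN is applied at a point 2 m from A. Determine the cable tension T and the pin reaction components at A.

T = 139.7 kN, A_x = 126.6 kN, A_y = 55.95 kN

ΣM about A: T·sin25°·5.8 − 5·2.9 − 60·3.8 − 50·2 = 0 → T = 342.5/(5.8·0.422618) = 139.728 ≈ 139.7 kN.
ΣF_x = 0: A_x − T·cos25° = 0 → A_x = 139.728 × 0.906308 = 126.6 kN.
ΣF_y = 0: A_y + T·sin25° − 5 − 60 − 50 = 0 → A_y = 115 − 139.728 × 0.422618 = 55.95 kN.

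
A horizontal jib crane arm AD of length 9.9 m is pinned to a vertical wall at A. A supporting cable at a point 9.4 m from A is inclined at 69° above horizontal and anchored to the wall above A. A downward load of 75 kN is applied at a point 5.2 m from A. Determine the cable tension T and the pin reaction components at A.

T = 44.44 kN, A_x = 15.93 kN, A_y = 33.51 kN

ΣM about A: T·sin69°·9.4 − 75·5.2 = 0 → T = 390/(9.4·0.93358) = 44.4411 ≈ 44.44 kN.
ΣF_x = 0: A_x − T·cos69° = 0 → A_x = 44.4411 × 0.358368 = 15.93 kN.
ΣF_y = 0: A_y + T·sin69° − 75 = 0 → A_y = 75 − 44.4411 × 0.93358 = 33.51 kN.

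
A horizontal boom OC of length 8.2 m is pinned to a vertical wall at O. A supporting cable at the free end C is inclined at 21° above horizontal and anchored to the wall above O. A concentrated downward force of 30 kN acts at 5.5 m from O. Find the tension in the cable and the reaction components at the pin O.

T = 56.15 kN, O_x = 52.42 kN, O_y = 9.878 kN

ΣM about O: T·sin21°·8.2 − 30·5.5 = 0 → T = 165/(8.2·0.358368) = 56.1489 ≈ 56.15 kN.
ΣF_x = 0: O_x − T·cos21° = 0 → O_x = 56.1489 × 0.93358 = 52.42 kN.
ΣF_y = 0: O_y + T·sin21° − 30 = 0 → O_y = 30 − 56.1489 × 0.358368 = 9.878 kN.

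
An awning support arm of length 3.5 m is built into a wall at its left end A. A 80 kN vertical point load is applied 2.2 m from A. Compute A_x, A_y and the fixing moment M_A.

ΣF_x = 0: A_x = 0.
ΣF_y = 0: A_y − 80 = 0 → A_y = 80.00 kN.
ΣM about A: M_A − 80·2.2 = 0 → M_A = 176.0 kN·m.

A_x = 0, A_y = 80.00 kN, M_A = 176.0 kN·m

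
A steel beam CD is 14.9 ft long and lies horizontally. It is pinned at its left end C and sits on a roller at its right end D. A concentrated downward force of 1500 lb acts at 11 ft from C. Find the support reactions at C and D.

Taking moments about C: D_y·14.9 − 1500·11 = 0 → D_y = 16500/14.9 = 1107.38 ≈ 1107 lb.
ΣF_y = 0: C_y + 1107.38 − 1500 = 0 → C_y = 392.6 lb.
ΣF_x = 0: no horizontal applied forces, so C_x = 0.

C_x = 0, C_y = 392.6 lb, D_y = 1107 lb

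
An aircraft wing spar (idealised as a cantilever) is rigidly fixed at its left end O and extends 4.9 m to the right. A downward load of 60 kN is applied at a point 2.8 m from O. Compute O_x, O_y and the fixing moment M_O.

ΣF_x = 0: O_x = 0.
ΣF_y = 0: O_y − 60 = 0 → O_y = 60.00 kN.
ΣM about O: M_O − 60·2.8 = 0 → M_O = 168.0 kN·m.

O_x = 0, O_y = 60.00 kN, M_O = 168.0 kN·m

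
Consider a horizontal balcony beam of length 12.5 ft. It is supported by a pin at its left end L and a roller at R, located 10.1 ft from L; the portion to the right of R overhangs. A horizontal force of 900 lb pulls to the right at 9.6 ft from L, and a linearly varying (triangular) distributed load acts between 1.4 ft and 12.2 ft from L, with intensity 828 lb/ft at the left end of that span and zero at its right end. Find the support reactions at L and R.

Resultant of the triangular load: ½ × 828 × 10.8 = 4471.2 lb, acting at 5 ft from L (one-third of the span from the peak).
Taking moments about L: R_y·10.1 − (½·828·10.8)·5 = 0 → R_y = 22356/10.1 = 2213.47 ≈ 2213 lb.
ΣF_y = 0: L_y + 2213.47 − ½·828·10.8 = 0 → L_y = 2258 lb.
ΣF_x = 0: L_x + 900 = 0 → L_x = -900.0 lb.

L_x = -900.0 lb, L_y = 2258 lb, R_y = 2213 lb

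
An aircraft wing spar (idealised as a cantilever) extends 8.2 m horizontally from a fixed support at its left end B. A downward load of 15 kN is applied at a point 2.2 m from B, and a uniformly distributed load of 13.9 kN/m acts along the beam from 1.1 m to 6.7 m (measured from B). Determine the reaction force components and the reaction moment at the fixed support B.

Resultant of the distributed load: 13.9 × 5.6 = 77.84 kN at 3.9 m from B.
ΣF_x = 0: B_x = 0.
ΣF_y = 0: B_y − 15 − 13.9·5.6 = 0 → B_y = 92.84 kN.
ΣM about B: M_B − 15·2.2 − (13.9·5.6)·3.9 = 0 → M_B = 336.6 kN·m.

B_x = 0, B_y = 92.84 kN, M_B = 336.6 kN·m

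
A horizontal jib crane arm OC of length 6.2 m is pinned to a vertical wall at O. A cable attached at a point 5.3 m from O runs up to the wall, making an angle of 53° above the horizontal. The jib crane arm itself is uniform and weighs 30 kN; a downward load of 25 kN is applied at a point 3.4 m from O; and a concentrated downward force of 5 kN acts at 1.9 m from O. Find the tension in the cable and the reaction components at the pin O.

ΣM about O: T·sin53°·5.3 − 30·3.1 − 25·3.4 − 5·1.9 = 0 → T = 187.5/(5.3·0.798636) = 44.2972 ≈ 44.30 kN.
ΣF_x = 0: O_x − T·cos53° = 0 → O_x = 44.2972 × 0.601815 = 26.66 kN.
ΣF_y = 0: O_y + T·sin53° − 30 − 25 − 5 = 0 → O_y = 60 − 44.2972 × 0.798636 = 24.62 kN.

T = 44.30 kN, O_x = 26.66 kN, O_y = 24.62 kN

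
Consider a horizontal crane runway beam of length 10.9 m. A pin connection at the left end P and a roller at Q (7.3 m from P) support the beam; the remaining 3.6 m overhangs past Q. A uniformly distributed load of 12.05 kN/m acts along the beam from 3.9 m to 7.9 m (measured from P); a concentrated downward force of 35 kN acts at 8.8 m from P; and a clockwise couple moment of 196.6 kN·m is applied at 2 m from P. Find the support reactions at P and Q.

P_x = 0, P_y = -24.88 kN, Q_y = 108.1 kN

Resultant of the distributed load: 12.05 × 4 = 48.2 kN at 5.9 m from P.
ΣM about P: Q_y·7.3 − (12.05·4)·5.9 − 35·8.8 − 196.6 = 0 → Q_y = 788.98/7.3 = 108.079 ≈ 108.1 kN.
ΣF_y = 0: P_y + 108.079 − 12.05·4 − 35 = 0 → P_y = -24.88 kN.
ΣF_x = 0: no horizontal applied forces, so P_x = 0.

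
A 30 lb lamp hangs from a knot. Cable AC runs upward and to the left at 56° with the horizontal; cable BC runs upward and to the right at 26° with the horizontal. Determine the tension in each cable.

T_AC = 27.23 lb, T_BC = 16.94 lb

ΣF_x = 0: −T_AC·cos56° + T_BC·cos26° = 0 → T_BC = 0.622159·T_AC.
ΣF_y = 0: T_AC·sin56° + T_BC·sin26° = 30.
Substitute: T_AC·(0.829038 + 0.622159·0.438371) = 30 → T_AC = 27.2288 ≈ 27.23 lb.
Then T_BC = 0.622159 × 27.2288 = 16.94 lb.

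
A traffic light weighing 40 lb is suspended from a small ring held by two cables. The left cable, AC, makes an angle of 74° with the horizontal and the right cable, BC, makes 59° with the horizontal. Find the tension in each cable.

ΣF_x = 0: −T_AC·cos74° + T_BC·cos59° = 0 → T_BC = 0.535179·T_AC.
ΣF_y = 0: T_AC·sin74° + T_BC·sin59° = 40.
Substitute: T_AC·(0.961262 + 0.535179·0.857167) = 40 → T_AC = 28.169 ≈ 28.17 lb.
Then T_BC = 0.535179 × 28.169 = 15.08 lb.

T_AC = 28.17 lb, T_BC = 15.08 lb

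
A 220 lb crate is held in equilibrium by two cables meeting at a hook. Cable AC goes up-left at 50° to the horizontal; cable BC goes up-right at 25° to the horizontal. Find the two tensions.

T_AC = 206.4 lb, T_BC = 146.4 lb

ΣF_x = 0: −T_AC·cos50° + T_BC·cos25° = 0 → T_BC = 0.709238·T_AC.
ΣF_y = 0: T_AC·sin50° + T_BC·sin25° = 220.
Substitute: T_AC·(0.766044 + 0.709238·0.422618) = 220 → T_AC = 206.421 ≈ 206.4 lb.
Then T_BC = 0.709238 × 206.421 = 146.4 lb.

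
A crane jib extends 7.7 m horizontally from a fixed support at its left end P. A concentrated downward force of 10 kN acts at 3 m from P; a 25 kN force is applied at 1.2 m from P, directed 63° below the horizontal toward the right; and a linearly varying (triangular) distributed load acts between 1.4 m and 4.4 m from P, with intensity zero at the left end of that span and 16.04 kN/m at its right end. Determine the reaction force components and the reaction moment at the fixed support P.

Resultant of the triangular load: ½ × 16.04 × 3 = 24.06 kN, acting at 3.4 m from P (one-third of the span from the peak).
ΣF_x = 0: P_x + 25·cos63° = 0 → P_x = -11.35 kN.
ΣF_y = 0: P_y − 10 − 25·sin63° − ½·16.04·3 = 0 → P_y = 56.34 kN.
ΣM about P: M_P − 10·3 − 25·sin63°·1.2 − (½·16.04·3)·3.4 = 0 → M_P = 138.5 kN·m.

P_x = -11.35 kN, P_y = 56.34 kN, M_P = 138.5 kN·m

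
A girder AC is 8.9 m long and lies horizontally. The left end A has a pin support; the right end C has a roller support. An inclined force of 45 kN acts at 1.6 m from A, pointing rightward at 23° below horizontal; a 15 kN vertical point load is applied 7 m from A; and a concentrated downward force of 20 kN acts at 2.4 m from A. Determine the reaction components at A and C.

A_x = -41.42 kN, A_y = 32.23 kN, C_y = 20.35 kN

ΣM about A: C_y·8.9 − 45·sin23°·1.6 − 15·7 − 20·2.4 = 0 → C_y = 181.133/8.9 = 20.352 ≈ 20.35 kN.
ΣF_y = 0: A_y + 20.352 − 45·sin23° − 15 − 20 = 0 → A_y = 32.23 kN.
ΣF_x = 0: A_x + 45·cos23° = 0 → A_x = -41.42 kN.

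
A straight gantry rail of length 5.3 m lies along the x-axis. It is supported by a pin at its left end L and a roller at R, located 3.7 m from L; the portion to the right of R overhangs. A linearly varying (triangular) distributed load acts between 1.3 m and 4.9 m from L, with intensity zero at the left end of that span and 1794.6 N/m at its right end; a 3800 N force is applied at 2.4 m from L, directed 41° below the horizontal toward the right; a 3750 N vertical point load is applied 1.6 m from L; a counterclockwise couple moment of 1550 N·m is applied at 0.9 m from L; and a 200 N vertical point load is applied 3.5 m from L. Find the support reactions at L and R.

L_x = -2868 N, L_y = 3434 N, R_y = 6239 N

Resultant of the triangular load: ½ × 1794.6 × 3.6 = 3230.28 N, acting at 3.7 m from L (one-third of the span from the peak).
Moments about L: R_y·3.7 − (½·1794.6·3.6)·3.7 − 3800·sin41°·2.4 − 3750·1.6 + 1550 − 200·3.5 = 0 → R_y = 23085.3/3.7 = 6239.27 ≈ 6239 N.
ΣF_y = 0: L_y + 6239.27 − ½·1794.6·3.6 − 3800·sin41° − 3750 − 200 = 0 → L_y = 3434 N.
ΣF_x = 0: L_x + 3800·cos41° = 0 → L_x = -2868 N.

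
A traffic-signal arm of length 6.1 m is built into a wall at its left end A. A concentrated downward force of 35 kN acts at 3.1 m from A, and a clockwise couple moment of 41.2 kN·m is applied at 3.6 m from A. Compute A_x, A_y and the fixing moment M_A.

ΣF_x = 0: A_x = 0.
ΣF_y = 0: A_y − 35 = 0 → A_y = 35.00 kN.
ΣM about A: M_A − 35·3.1 − 41.2 = 0 → M_A = 149.7 kN·m.

A_x = 0, A_y = 35.00 kN, M_A = 149.7 kN·m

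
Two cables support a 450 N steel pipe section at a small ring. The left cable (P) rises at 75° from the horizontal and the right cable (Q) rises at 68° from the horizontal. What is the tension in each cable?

T_P = 280.1 N, T_Q = 193.5 N

ΣF_x = 0: −T_P·cos75° + T_Q·cos68° = 0 → T_Q = 0.690909·T_P.
ΣF_y = 0: T_P·sin75° + T_Q·sin68° = 450.
Substitute: T_P·(0.965926 + 0.690909·0.927184) = 450 → T_P = 280.108 ≈ 280.1 N.
Then T_Q = 0.690909 × 280.108 = 193.5 N.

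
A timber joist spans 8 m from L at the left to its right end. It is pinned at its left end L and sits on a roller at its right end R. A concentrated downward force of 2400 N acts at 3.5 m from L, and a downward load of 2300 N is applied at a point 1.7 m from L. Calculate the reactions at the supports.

Moments about L: R_y·8 − 2400·3.5 − 2300·1.7 = 0 → R_y = 12310/8 = 1538.75 ≈ 1539 N.
ΣF_y = 0: L_y + 1538.75 − 2400 − 2300 = 0 → L_y = 3161 N.
ΣF_x = 0: no horizontal applied forces, so L_x = 0.

L_x = 0, L_y = 3161 N, R_y = 1539 N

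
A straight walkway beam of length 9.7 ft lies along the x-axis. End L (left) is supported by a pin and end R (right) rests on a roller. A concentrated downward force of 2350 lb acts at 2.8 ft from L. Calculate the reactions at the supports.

Taking moments about L: R_y·9.7 − 2350·2.8 = 0 → R_y = 6580/9.7 = 678.351 ≈ 678.4 lb.
ΣF_y = 0: L_y + 678.351 − 2350 = 0 → L_y = 1672 lb.
ΣF_x = 0: no horizontal applied forces, so L_x = 0.

L_x = 0, L_y = 1672 lb, R_y = 678.4 lb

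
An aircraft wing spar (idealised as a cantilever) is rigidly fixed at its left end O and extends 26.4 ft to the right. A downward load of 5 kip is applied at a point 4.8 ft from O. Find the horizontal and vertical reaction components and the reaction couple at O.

ΣF_x = 0: O_x = 0.
ΣF_y = 0: O_y − 5 = 0 → O_y = 5.000 kip.
ΣM about O: M_O − 5·4.8 = 0 → M_O = 24.00 kip·ft.

O_x = 0, O_y = 5.000 kip, M_O = 24.00 kip·ft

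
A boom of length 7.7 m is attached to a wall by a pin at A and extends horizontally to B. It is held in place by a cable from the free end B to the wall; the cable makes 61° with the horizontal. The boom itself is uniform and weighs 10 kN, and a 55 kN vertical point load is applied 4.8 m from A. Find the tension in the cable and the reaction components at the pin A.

ΣM about A: T·sin61°·7.7 − 10·3.85 − 55·4.8 = 0 → T = 302.5/(7.7·0.87462) = 44.9175 ≈ 44.92 kN.
ΣF_x = 0: A_x − T·cos61° = 0 → A_x = 44.9175 × 0.48481 = 21.78 kN.
ΣF_y = 0: A_y + T·sin61° − 10 − 55 = 0 → A_y = 65 − 44.9175 × 0.87462 = 25.71 kN.

T = 44.92 kN, A_x = 21.78 kN, A_y = 25.71 kN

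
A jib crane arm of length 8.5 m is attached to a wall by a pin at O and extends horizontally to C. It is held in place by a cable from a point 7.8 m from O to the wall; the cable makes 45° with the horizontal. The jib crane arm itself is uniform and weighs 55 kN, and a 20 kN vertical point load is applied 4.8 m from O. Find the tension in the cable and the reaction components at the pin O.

T = 59.79 kN, O_x = 42.28 kN, O_y = 32.72 kN

ΣM about O: T·sin45°·7.8 − 55·4.25 − 20·4.8 = 0 → T = 329.75/(7.8·0.707107) = 59.7868 ≈ 59.79 kN.
ΣF_x = 0: O_x − T·cos45° = 0 → O_x = 59.7868 × 0.707107 = 42.28 kN.
ΣF_y = 0: O_y + T·sin45° − 55 − 20 = 0 → O_y = 75 − 59.7868 × 0.707107 = 32.72 kN.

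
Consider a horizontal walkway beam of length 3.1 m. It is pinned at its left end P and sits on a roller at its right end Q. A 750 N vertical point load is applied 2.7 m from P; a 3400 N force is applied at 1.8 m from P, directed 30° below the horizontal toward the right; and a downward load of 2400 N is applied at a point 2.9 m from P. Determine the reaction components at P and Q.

Moments about P: Q_y·3.1 − 750·2.7 − 3400·sin30°·1.8 − 2400·2.9 = 0 → Q_y = 12045/3.1 = 3885.48 ≈ 3885 N.
ΣF_y = 0: P_y + 3885.48 − 750 − 3400·sin30° − 2400 = 0 → P_y = 964.5 N.
ΣF_x = 0: P_x + 3400·cos30° = 0 → P_x = -2944 N.

P_x = -2944 N, P_y = 964.5 N, Q_y = 3885 N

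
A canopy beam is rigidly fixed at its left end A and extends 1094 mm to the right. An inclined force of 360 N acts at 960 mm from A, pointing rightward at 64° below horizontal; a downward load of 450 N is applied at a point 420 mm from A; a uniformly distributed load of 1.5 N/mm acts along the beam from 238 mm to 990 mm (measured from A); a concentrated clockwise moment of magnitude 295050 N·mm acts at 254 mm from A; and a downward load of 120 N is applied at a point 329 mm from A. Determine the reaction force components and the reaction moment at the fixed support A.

Resultant of the distributed load: 1.5 × 752 = 1128 N at 614 mm from A.
ΣF_x = 0: A_x + 360·cos64° = 0 → A_x = -157.8 N.
ΣF_y = 0: A_y − 360·sin64° − 450 − 1.5·752 − 120 = 0 → A_y = 2022 N.
ΣM about A: M_A − 360·sin64°·960 − 450·420 − (1.5·752)·614 − 295050 − 120·329 = 0 → M_A = 1527000 N·mm.

A_x = -157.8 N, A_y = 2022 N, M_A = 1527000 N·mm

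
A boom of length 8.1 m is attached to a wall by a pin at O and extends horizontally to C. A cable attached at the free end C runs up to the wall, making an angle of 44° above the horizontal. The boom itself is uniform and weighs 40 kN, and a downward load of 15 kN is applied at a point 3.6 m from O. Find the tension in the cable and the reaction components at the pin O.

ΣM about O: T·sin44°·8.1 − 40·4.05 − 15·3.6 = 0 → T = 216/(8.1·0.694658) = 38.3882 ≈ 38.39 kN.
ΣF_x = 0: O_x − T·cos44° = 0 → O_x = 38.3882 × 0.71934 = 27.61 kN.
ΣF_y = 0: O_y + T·sin44° − 40 − 15 = 0 → O_y = 55 − 38.3882 × 0.694658 = 28.33 kN.

T = 38.39 kN, O_x = 27.61 kN, O_y = 28.33 kN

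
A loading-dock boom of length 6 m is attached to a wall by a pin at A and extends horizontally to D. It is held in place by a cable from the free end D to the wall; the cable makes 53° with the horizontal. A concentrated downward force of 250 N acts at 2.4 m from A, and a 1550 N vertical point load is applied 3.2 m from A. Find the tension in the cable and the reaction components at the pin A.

ΣM about A: T·sin53°·6 − 250·2.4 − 1550·3.2 = 0 → T = 5560/(6·0.798636) = 1160.31 ≈ 1160 N.
ΣF_x = 0: A_x − T·cos53° = 0 → A_x = 1160.31 × 0.601815 = 698.3 N.
ΣF_y = 0: A_y + T·sin53° − 250 − 1550 = 0 → A_y = 1800 − 1160.31 × 0.798636 = 873.3 N.

T = 1160 N, A_x = 698.3 N, A_y = 873.3 N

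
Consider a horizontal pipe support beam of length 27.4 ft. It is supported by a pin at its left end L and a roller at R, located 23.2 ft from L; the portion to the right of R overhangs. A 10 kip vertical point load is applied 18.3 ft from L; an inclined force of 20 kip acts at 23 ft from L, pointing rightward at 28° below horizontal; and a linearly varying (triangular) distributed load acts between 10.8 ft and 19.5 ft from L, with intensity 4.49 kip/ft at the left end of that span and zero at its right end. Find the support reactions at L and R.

L_x = -17.66 kip, L_y = 10.19 kip, R_y = 28.73 kip

Resultant of the triangular load: ½ × 4.49 × 8.7 = 19.5315 kip, acting at 13.7 ft from L (one-third of the span from the peak).
Moments about L: R_y·23.2 − 10·18.3 − 20·sin28°·23 − (½·4.49·8.7)·13.7 = 0 → R_y = 666.538/23.2 = 28.7301 ≈ 28.73 kip.
ΣF_y = 0: L_y + 28.7301 − 10 − 20·sin28° − ½·4.49·8.7 = 0 → L_y = 10.19 kip.
ΣF_x = 0: L_x + 20·cos28° = 0 → L_x = -17.66 kip.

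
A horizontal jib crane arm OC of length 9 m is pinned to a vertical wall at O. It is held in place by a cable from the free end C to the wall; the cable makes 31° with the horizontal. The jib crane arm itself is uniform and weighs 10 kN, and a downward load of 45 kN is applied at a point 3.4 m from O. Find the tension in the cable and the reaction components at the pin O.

T = 42.72 kN, O_x = 36.61 kN, O_y = 33.00 kN

ΣM about O: T·sin31°·9 − 10·4.5 − 45·3.4 = 0 → T = 198/(9·0.515038) = 42.7153 ≈ 42.72 kN.
ΣF_x = 0: O_x − T·cos31° = 0 → O_x = 42.7153 × 0.857167 = 36.61 kN.
ΣF_y = 0: O_y + T·sin31° − 10 − 45 = 0 → O_y = 55 − 42.7153 × 0.515038 = 33.00 kN.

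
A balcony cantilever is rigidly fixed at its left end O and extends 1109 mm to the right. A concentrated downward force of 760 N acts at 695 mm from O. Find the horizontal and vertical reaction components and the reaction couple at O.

ΣF_x = 0: O_x = 0.
ΣF_y = 0: O_y − 760 = 0 → O_y = 760.0 N.
ΣM about O: M_O − 760·695 = 0 → M_O = 528200 N·mm.

O_x = 0, O_y = 760.0 N, M_O = 528200 N·mm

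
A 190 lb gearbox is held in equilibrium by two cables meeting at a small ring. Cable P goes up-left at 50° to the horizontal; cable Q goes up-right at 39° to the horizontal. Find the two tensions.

ΣF_x = 0: −T_P·cos50° + T_Q·cos39° = 0 → T_Q = 0.827113·T_P.
ΣF_y = 0: T_P·sin50° + T_Q·sin39° = 190.
Substitute: T_P·(0.766044 + 0.827113·0.62932) = 190 → T_P = 147.68 ≈ 147.7 lb.
Then T_Q = 0.827113 × 147.68 = 122.1 lb.

T_P = 147.7 lb, T_Q = 122.1 lb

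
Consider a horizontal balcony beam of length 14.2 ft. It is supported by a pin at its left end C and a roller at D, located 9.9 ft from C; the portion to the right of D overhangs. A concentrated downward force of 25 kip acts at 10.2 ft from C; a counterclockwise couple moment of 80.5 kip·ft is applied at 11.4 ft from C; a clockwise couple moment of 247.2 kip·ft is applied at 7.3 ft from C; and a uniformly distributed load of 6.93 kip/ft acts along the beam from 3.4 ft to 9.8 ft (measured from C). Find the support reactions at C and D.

C_x = 0, C_y = -2.812 kip, D_y = 72.16 kip

Resultant of the distributed load: 6.93 × 6.4 = 44.352 kip at 6.6 ft from C.
ΣM about C: D_y·9.9 − 25·10.2 + 80.5 − 247.2 − (6.93·6.4)·6.6 = 0 → D_y = 714.4232/9.9 = 72.164 ≈ 72.16 kip.
ΣF_y = 0: C_y + 72.164 − 25 − 6.93·6.4 = 0 → C_y = -2.812 kip.
ΣF_x = 0: no horizontal applied forces, so C_x = 0.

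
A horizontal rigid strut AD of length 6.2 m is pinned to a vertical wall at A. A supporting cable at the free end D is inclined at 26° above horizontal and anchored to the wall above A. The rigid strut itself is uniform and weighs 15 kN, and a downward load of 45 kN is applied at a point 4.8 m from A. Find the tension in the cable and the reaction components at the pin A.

T = 96.58 kN, A_x = 86.81 kN, A_y = 17.66 kN

ΣM about A: T·sin26°·6.2 − 15·3.1 − 45·4.8 = 0 → T = 262.5/(6.2·0.438371) = 96.5819 ≈ 96.58 kN.
ΣF_x = 0: A_x − T·cos26° = 0 → A_x = 96.5819 × 0.898794 = 86.81 kN.
ΣF_y = 0: A_y + T·sin26° − 15 − 45 = 0 → A_y = 60 − 96.5819 × 0.438371 = 17.66 kN.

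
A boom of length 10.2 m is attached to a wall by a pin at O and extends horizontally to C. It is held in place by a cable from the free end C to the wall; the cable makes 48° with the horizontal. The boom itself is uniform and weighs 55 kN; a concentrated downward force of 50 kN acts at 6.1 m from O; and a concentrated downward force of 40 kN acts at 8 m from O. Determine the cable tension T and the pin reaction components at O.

ΣM about O: T·sin48°·10.2 − 55·5.1 − 50·6.1 − 40·8 = 0 → T = 905.5/(10.2·0.743145) = 119.458 ≈ 119.5 kN.
ΣF_x = 0: O_x − T·cos48° = 0 → O_x = 119.458 × 0.669131 = 79.93 kN.
ΣF_y = 0: O_y + T·sin48° − 55 − 50 − 40 = 0 → O_y = 145 − 119.458 × 0.743145 = 56.23 kN.

T = 119.5 kN, O_x = 79.93 kN, O_y = 56.23 kN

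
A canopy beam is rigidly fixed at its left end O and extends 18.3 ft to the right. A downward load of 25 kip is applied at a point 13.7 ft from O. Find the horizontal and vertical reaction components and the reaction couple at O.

ΣF_x = 0: O_x = 0.
ΣF_y = 0: O_y − 25 = 0 → O_y = 25.00 kip.
ΣM about O: M_O − 25·13.7 = 0 → M_O = 342.5 kip·ft.

O_x = 0, O_y = 25.00 kip, M_O = 342.5 kip·ft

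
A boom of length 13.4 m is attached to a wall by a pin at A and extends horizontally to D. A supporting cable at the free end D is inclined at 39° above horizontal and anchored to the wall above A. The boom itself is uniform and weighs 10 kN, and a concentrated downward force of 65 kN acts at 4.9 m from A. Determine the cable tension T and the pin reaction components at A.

T = 45.71 kN, A_x = 35.53 kN, A_y = 46.23 kN

ΣM about A: T·sin39°·13.4 − 10·6.7 − 65·4.9 = 0 → T = 385.5/(13.4·0.62932) = 45.7139 ≈ 45.71 kN.
ΣF_x = 0: A_x − T·cos39° = 0 → A_x = 45.7139 × 0.777146 = 35.53 kN.
ΣF_y = 0: A_y + T·sin39° − 10 − 65 = 0 → A_y = 75 − 45.7139 × 0.62932 = 46.23 kN.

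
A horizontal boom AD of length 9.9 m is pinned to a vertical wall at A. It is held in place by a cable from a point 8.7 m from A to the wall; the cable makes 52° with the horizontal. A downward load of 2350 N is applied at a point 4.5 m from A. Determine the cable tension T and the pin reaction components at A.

T = 1543 N, A_x = 949.7 N, A_y = 1134 N

ΣM about A: T·sin52°·8.7 − 2350·4.5 = 0 → T = 10575/(8.7·0.788011) = 1542.51 ≈ 1543 N.
ΣF_x = 0: A_x − T·cos52° = 0 → A_x = 1542.51 × 0.615661 = 949.7 N.
ΣF_y = 0: A_y + T·sin52° − 2350 = 0 → A_y = 2350 − 1542.51 × 0.788011 = 1134 N.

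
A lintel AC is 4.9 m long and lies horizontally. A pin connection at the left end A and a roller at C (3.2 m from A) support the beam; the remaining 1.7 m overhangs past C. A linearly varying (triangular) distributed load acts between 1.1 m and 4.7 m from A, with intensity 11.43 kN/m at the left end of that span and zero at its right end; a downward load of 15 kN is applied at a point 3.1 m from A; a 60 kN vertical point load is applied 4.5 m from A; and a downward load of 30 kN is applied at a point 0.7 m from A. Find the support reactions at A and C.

A_x = 0, A_y = 5.318 kN, C_y = 120.3 kN

Resultant of the triangular load: ½ × 11.43 × 3.6 = 20.574 kN, acting at 2.3 m from A (one-third of the span from the peak).
ΣM about A: C_y·3.2 − (½·11.43·3.6)·2.3 − 15·3.1 − 60·4.5 − 30·0.7 = 0 → C_y = 384.8202/3.2 = 120.256 ≈ 120.3 kN.
ΣF_y = 0: A_y + 120.256 − ½·11.43·3.6 − 15 − 60 − 30 = 0 → A_y = 5.318 kN.
ΣF_x = 0: no horizontal applied forces, so A_x = 0.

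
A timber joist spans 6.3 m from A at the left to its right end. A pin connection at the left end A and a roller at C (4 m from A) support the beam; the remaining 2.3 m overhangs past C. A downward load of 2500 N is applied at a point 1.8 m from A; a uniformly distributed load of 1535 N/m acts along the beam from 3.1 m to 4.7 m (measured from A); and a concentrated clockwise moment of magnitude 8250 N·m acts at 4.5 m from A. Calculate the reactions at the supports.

Resultant of the distributed load: 1535 × 1.6 = 2456 N at 3.9 m from A.
Taking moments about A: C_y·4 − 2500·1.8 − (1535·1.6)·3.9 − 8250 = 0 → C_y = 22328.4/4 = 5582.1 ≈ 5582 N.
ΣF_y = 0: A_y + 5582.1 − 2500 − 1535·1.6 = 0 → A_y = -626.1 N.
ΣF_x = 0: no horizontal applied forces, so A_x = 0.

A_x = 0, A_y = -626.1 N, C_y = 5582 N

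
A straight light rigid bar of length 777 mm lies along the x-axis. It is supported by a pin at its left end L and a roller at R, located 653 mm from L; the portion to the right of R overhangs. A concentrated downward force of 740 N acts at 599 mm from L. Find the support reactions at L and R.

Taking moments about L: R_y·653 − 740·599 = 0 → R_y = 443260/653 = 678.806 ≈ 678.8 N.
ΣF_y = 0: L_y + 678.806 − 740 = 0 → L_y = 61.19 N.
ΣF_x = 0: no horizontal applied forces, so L_x = 0.

L_x = 0, L_y = 61.19 N, R_y = 678.8 N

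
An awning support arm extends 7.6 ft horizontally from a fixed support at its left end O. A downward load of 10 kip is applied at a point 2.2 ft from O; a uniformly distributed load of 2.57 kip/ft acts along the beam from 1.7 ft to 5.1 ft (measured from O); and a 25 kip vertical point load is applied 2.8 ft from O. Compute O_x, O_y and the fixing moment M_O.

Resultant of the distributed load: 2.57 × 3.4 = 8.738 kip at 3.4 ft from O.
ΣF_x = 0: O_x = 0.
ΣF_y = 0: O_y − 10 − 2.57·3.4 − 25 = 0 → O_y = 43.74 kip.
ΣM about O: M_O − 10·2.2 − (2.57·3.4)·3.4 − 25·2.8 = 0 → M_O = 121.7 kip·ft.

O_x = 0, O_y = 43.74 kip, M_O = 121.7 kip·ft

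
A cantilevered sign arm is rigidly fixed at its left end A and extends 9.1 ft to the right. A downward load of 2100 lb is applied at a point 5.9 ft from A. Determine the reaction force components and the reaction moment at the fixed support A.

ΣF_x = 0: A_x = 0.
ΣF_y = 0: A_y − 2100 = 0 → A_y = 2100 lb.
ΣM about A: M_A − 2100·5.9 = 0 → M_A = 12390 lb·ft.

A_x = 0, A_y = 2100 lb, M_A = 12390 lb·ft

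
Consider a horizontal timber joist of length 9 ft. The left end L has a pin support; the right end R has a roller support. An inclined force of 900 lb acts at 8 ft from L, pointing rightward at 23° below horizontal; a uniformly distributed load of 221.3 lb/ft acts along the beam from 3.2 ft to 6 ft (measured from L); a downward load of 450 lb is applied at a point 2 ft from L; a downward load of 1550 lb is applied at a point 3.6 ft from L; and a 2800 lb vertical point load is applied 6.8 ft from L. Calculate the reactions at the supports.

L_x = -828.5 lb, L_y = 2306 lb, R_y = 3465 lb

Resultant of the distributed load: 221.3 × 2.8 = 619.64 lb at 4.6 ft from L.
Taking moments about L: R_y·9 − 900·sin23°·8 − (221.3·2.8)·4.6 − 450·2 − 1550·3.6 − 2800·6.8 = 0 → R_y = 31183.6/9 = 3464.84 ≈ 3465 lb.
ΣF_y = 0: L_y + 3464.84 − 900·sin23° − 221.3·2.8 − 450 − 1550 − 2800 = 0 → L_y = 2306 lb.
ΣF_x = 0: L_x + 900·cos23° = 0 → L_x = -828.5 lb.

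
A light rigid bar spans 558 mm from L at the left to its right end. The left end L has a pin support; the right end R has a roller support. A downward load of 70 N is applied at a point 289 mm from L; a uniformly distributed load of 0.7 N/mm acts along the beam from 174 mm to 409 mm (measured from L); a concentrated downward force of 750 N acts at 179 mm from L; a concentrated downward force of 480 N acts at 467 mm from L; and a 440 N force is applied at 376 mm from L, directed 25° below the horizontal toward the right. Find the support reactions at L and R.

Resultant of the distributed load: 0.7 × 235 = 164.5 N at 291.5 mm from L.
ΣM about L: R_y·558 − 70·289 − (0.7·235)·291.5 − 750·179 − 480·467 − 440·sin25°·376 = 0 → R_y = 496510/558 = 889.803 ≈ 889.8 N.
ΣF_y = 0: L_y + 889.803 − 70 − 0.7·235 − 750 − 480 − 440·sin25° = 0 → L_y = 760.6 N.
ΣF_x = 0: L_x + 440·cos25° = 0 → L_x = -398.8 N.

L_x = -398.8 N, L_y = 760.6 N, R_y = 889.8 N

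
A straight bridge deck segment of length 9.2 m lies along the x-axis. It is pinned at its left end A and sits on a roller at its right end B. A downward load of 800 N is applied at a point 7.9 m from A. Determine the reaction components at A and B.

A_x = 0, A_y = 113.0 N, B_y = 687.0 N

Moments about A: B_y·9.2 − 800·7.9 = 0 → B_y = 6320/9.2 = 686.957 ≈ 687.0 N.
ΣF_y = 0: A_y + 686.957 − 800 = 0 → A_y = 113.0 N.
ΣF_x = 0: no horizontal applied forces, so A_x = 0.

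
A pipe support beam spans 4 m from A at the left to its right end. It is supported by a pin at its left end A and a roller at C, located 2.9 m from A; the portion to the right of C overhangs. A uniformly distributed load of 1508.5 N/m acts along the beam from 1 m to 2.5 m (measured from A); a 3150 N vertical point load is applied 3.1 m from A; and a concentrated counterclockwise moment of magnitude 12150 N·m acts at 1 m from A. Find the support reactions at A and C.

A_x = 0, A_y = 4870 N, C_y = 543.0 N

Resultant of the distributed load: 1508.5 × 1.5 = 2262.75 N at 1.75 m from A.
Moments about A: C_y·2.9 − (1508.5·1.5)·1.75 − 3150·3.1 + 12150 = 0 → C_y = 1574.8125/2.9 = 543.039 ≈ 543.0 N.
ΣF_y = 0: A_y + 543.039 − 1508.5·1.5 − 3150 = 0 → A_y = 4870 N.
ΣF_x = 0: no horizontal applied forces, so A_x = 0.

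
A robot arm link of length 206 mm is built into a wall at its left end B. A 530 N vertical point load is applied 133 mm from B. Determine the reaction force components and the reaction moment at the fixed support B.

ΣF_x = 0: B_x = 0.
ΣF_y = 0: B_y − 530 = 0 → B_y = 530.0 N.
ΣM about B: M_B − 530·133 = 0 → M_B = 70490 N·mm.

B_x = 0, B_y = 530.0 N, M_B = 70490 N·mm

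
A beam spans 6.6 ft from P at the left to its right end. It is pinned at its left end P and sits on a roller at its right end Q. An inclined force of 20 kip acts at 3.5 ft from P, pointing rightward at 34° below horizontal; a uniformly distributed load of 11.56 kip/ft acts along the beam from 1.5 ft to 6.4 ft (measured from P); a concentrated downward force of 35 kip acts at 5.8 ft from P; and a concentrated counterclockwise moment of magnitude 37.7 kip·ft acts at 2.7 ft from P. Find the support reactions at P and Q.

P_x = -16.58 kip, P_y = 37.95 kip, Q_y = 64.88 kip

Resultant of the distributed load: 11.56 × 4.9 = 56.644 kip at 3.95 ft from P.
Taking moments about P: Q_y·6.6 − 20·sin34°·3.5 − (11.56·4.9)·3.95 − 35·5.8 + 37.7 = 0 → Q_y = 428.187/6.6 = 64.8768 ≈ 64.88 kip.
ΣF_y = 0: P_y + 64.8768 − 20·sin34° − 11.56·4.9 − 35 = 0 → P_y = 37.95 kip.
ΣF_x = 0: P_x + 20·cos34° = 0 → P_x = -16.58 kip.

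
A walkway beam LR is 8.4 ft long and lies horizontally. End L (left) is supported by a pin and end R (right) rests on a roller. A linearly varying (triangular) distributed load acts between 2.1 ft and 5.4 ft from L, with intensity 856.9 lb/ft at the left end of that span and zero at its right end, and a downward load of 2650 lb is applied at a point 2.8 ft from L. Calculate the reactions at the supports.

L_x = 0, L_y = 2642 lb, R_y = 1422 lb

Resultant of the triangular load: ½ × 856.9 × 3.3 = 1413.885 lb, acting at 3.2 ft from L (one-third of the span from the peak).
ΣM about L: R_y·8.4 − (½·856.9·3.3)·3.2 − 2650·2.8 = 0 → R_y = 11944.432/8.4 = 1421.96 ≈ 1422 lb.
ΣF_y = 0: L_y + 1421.96 − ½·856.9·3.3 − 2650 = 0 → L_y = 2642 lb.
ΣF_x = 0: no horizontal applied forces, so L_x = 0.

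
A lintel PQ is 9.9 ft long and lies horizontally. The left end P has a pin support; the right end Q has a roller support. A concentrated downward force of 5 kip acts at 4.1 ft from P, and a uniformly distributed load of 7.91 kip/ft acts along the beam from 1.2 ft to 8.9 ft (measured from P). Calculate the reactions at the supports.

Resultant of the distributed load: 7.91 × 7.7 = 60.907 kip at 5.05 ft from P.
Moments about P: Q_y·9.9 − 5·4.1 − (7.91·7.7)·5.05 = 0 → Q_y = 328.08035/9.9 = 33.1394 ≈ 33.14 kip.
ΣF_y = 0: P_y + 33.1394 − 5 − 7.91·7.7 = 0 → P_y = 32.77 kip.
ΣF_x = 0: no horizontal applied forces, so P_x = 0.

P_x = 0, P_y = 32.77 kip, Q_y = 33.14 kip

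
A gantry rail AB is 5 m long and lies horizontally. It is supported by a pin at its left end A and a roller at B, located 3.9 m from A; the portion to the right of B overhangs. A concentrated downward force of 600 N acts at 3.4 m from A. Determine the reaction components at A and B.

Moments about A: B_y·3.9 − 600·3.4 = 0 → B_y = 2040/3.9 = 523.077 ≈ 523.1 N.
ΣF_y = 0: A_y + 523.077 − 600 = 0 → A_y = 76.92 N.
ΣF_x = 0: no horizontal applied forces, so A_x = 0.

A_x = 0, A_y = 76.92 N, B_y = 523.1 N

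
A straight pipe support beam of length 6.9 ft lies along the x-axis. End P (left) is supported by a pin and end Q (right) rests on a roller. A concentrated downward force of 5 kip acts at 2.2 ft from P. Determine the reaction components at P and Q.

ΣM about P: Q_y·6.9 − 5·2.2 = 0 → Q_y = 11/6.9 = 1.5942 ≈ 1.594 kip.
ΣF_y = 0: P_y + 1.5942 − 5 = 0 → P_y = 3.406 kip.
ΣF_x = 0: no horizontal applied forces, so P_x = 0.

P_x = 0, P_y = 3.406 kip, Q_y = 1.594 kip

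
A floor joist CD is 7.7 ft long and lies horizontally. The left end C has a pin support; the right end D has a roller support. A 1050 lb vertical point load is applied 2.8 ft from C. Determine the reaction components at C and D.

Moments about C: D_y·7.7 − 1050·2.8 = 0 → D_y = 2940/7.7 = 381.818 ≈ 381.8 lb.
ΣF_y = 0: C_y + 381.818 − 1050 = 0 → C_y = 668.2 lb.
ΣF_x = 0: no horizontal applied forces, so C_x = 0.

C_x = 0, C_y = 668.2 lb, D_y = 381.8 lb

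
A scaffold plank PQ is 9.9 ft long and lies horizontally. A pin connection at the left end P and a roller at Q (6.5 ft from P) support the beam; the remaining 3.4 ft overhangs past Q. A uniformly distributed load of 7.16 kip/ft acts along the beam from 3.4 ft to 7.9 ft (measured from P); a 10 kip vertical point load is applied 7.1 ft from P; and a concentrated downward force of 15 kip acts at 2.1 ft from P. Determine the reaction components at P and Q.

Resultant of the distributed load: 7.16 × 4.5 = 32.22 kip at 5.65 ft from P.
Taking moments about P: Q_y·6.5 − (7.16·4.5)·5.65 − 10·7.1 − 15·2.1 = 0 → Q_y = 284.543/6.5 = 43.7758 ≈ 43.78 kip.
ΣF_y = 0: P_y + 43.7758 − 7.16·4.5 − 10 − 15 = 0 → P_y = 13.44 kip.
ΣF_x = 0: no horizontal applied forces, so P_x = 0.

P_x = 0, P_y = 13.44 kip, Q_y = 43.78 kip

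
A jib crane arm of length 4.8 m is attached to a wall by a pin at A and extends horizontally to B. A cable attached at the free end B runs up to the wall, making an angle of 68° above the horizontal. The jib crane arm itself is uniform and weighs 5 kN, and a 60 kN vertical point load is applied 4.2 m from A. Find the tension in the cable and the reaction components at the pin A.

T = 59.32 kN, A_x = 22.22 kN, A_y = 10.00 kN

ΣM about A: T·sin68°·4.8 − 5·2.4 − 60·4.2 = 0 → T = 264/(4.8·0.927184) = 59.3194 ≈ 59.32 kN.
ΣF_x = 0: A_x − T·cos68° = 0 → A_x = 59.3194 × 0.374607 = 22.22 kN.
ΣF_y = 0: A_y + T·sin68° − 5 − 60 = 0 → A_y = 65 − 59.3194 × 0.927184 = 10.00 kN.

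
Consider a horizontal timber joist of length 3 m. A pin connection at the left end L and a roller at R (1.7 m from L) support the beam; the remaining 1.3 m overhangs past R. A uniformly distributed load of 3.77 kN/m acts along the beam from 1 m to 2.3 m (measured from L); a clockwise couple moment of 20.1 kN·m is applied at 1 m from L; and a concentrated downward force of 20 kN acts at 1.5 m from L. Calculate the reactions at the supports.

L_x = 0, L_y = -9.326 kN, R_y = 34.23 kN

Resultant of the distributed load: 3.77 × 1.3 = 4.901 kN at 1.65 m from L.
Moments about L: R_y·1.7 − (3.77·1.3)·1.65 − 20.1 − 20·1.5 = 0 → R_y = 58.18665/1.7 = 34.2274 ≈ 34.23 kN.
ΣF_y = 0: L_y + 34.2274 − 3.77·1.3 − 20 = 0 → L_y = -9.326 kN.
ΣF_x = 0: no horizontal applied forces, so L_x = 0.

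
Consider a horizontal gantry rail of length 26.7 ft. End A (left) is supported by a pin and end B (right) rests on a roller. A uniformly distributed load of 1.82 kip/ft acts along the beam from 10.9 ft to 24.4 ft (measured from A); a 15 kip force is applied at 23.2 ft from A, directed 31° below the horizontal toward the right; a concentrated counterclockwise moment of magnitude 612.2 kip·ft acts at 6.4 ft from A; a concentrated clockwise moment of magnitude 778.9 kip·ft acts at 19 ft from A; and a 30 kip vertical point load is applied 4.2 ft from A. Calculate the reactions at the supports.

Resultant of the distributed load: 1.82 × 13.5 = 24.57 kip at 17.65 ft from A.
Moments about A: B_y·26.7 − (1.82·13.5)·17.65 − 15·sin31°·23.2 + 612.2 − 778.9 − 30·4.2 = 0 → B_y = 905.594/26.7 = 33.9174 ≈ 33.92 kip.
ΣF_y = 0: A_y + 33.9174 − 1.82·13.5 − 15·sin31° − 30 = 0 → A_y = 28.38 kip.
ΣF_x = 0: A_x + 15·cos31° = 0 → A_x = -12.86 kip.

A_x = -12.86 kip, A_y = 28.38 kip, B_y = 33.92 kip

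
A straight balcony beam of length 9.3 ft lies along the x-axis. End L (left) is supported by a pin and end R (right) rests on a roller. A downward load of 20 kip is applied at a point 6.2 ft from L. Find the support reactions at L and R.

L_x = 0, L_y = 6.667 kip, R_y = 13.33 kip

ΣM about L: R_y·9.3 − 20·6.2 = 0 → R_y = 124/9.3 = 13.3333 ≈ 13.33 kip.
ΣF_y = 0: L_y + 13.3333 − 20 = 0 → L_y = 6.667 kip.
ΣF_x = 0: no horizontal applied forces, so L_x = 0.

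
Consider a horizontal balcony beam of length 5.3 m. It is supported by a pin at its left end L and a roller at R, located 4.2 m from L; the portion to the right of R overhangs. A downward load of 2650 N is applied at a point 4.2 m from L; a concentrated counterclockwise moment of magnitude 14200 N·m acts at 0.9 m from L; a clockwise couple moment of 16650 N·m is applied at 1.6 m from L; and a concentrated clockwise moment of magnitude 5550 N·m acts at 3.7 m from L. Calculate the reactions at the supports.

L_x = 0, L_y = -1905 N, R_y = 4555 N

Taking moments about L: R_y·4.2 − 2650·4.2 + 14200 − 16650 − 5550 = 0 → R_y = 19130/4.2 = 4554.76 ≈ 4555 N.
ΣF_y = 0: L_y + 4554.76 − 2650 = 0 → L_y = -1905 N.
ΣF_x = 0: no horizontal applied forces, so L_x = 0.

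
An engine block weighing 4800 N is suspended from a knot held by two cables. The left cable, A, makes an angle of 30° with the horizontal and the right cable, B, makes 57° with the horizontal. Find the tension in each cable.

T_A = 2618 N, T_B = 4163 N

ΣF_x = 0: −T_A·cos30° + T_B·cos57° = 0 → T_B = 1.59009·T_A.
ΣF_y = 0: T_A·sin30° + T_B·sin57° = 4800.
Substitute: T_A·(0.5 + 1.59009·0.838671) = 4800 → T_A = 2617.85 ≈ 2618 N.
Then T_B = 1.59009 × 2617.85 = 4163 N.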